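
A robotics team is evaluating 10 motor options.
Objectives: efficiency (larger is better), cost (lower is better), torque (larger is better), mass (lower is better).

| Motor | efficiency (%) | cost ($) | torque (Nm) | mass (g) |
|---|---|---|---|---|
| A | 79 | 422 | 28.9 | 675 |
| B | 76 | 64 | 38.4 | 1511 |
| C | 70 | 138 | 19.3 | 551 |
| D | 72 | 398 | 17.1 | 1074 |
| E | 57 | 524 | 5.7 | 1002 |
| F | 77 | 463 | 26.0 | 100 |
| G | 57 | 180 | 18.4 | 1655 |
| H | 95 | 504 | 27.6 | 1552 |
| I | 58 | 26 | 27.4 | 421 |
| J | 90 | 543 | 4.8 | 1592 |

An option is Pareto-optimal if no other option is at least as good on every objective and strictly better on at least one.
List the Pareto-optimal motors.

A, B, C, D, F, H, I

A: not dominated.
B: not dominated (best torque).
C: not dominated.
D: not dominated.
E: dominated by A (efficiency 79≥57, cost 422≤524, torque 28.9≥5.7, mass 675≤1002).
F: not dominated (best mass).
G: dominated by B (efficiency 76≥57, cost 64≤180, torque 38.4≥18.4, mass 1511≤1655).
H: not dominated (best efficiency).
I: not dominated (best cost).
J: dominated by H (efficiency 95≥90, cost 504≤543, torque 27.6≥4.8, mass 1552≤1592).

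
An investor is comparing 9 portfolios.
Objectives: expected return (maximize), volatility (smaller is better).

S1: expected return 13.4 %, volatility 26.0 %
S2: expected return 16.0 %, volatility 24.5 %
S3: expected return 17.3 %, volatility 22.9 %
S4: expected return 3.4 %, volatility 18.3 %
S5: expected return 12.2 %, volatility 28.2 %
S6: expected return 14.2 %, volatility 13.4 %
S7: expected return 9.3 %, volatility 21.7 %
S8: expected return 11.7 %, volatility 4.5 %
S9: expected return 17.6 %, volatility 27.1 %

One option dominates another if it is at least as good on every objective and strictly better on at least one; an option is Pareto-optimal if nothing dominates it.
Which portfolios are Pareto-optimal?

S1: dominated by S2 (expected return 16.0≥13.4, volatility 24.5≤26.0).
S2: dominated by S3 (expected return 17.3≥16.0, volatility 22.9≤24.5).
S3: not dominated.
S4: dominated by S6 (expected return 14.2≥3.4, volatility 13.4≤18.3).
S5: dominated by S1 (expected return 13.4≥12.2, volatility 26.0≤28.2).
S6: not dominated.
S7: dominated by S6 (expected return 14.2≥9.3, volatility 13.4≤21.7).
S8: not dominated (best volatility).
S9: not dominated (best expected return).

S3, S6, S8, S9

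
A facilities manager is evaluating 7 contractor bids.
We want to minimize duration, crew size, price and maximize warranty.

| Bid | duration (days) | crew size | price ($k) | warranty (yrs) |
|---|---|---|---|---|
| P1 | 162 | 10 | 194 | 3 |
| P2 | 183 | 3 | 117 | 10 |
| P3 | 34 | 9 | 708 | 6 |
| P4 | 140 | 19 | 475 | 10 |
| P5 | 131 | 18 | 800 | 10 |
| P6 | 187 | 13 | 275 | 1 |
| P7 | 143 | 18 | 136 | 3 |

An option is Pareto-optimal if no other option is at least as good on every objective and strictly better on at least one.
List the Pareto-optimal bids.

P1: not dominated.
P2: not dominated (best crew size).
P3: not dominated (best duration).
P4: not dominated.
P5: not dominated.
P6: dominated by P1 (duration 162≤187, crew size 10≤13, price 194≤275, warranty 3≥1).
P7: not dominated.

P1, P2, P3, P4, P5, P7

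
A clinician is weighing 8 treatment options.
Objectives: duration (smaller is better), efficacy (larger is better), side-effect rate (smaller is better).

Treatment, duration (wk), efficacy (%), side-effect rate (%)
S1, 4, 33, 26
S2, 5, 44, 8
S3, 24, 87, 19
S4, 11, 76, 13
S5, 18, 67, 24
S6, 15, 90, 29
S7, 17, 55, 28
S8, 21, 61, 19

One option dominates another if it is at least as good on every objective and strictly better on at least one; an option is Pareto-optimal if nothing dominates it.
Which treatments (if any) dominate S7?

S4: duration 11≤17, efficacy 76≥55, side-effect rate 13≤28 — dominates S7.
Others (S1, S2, S3, S5, S6, S8) are each worse than S7 on at least one objective.

S4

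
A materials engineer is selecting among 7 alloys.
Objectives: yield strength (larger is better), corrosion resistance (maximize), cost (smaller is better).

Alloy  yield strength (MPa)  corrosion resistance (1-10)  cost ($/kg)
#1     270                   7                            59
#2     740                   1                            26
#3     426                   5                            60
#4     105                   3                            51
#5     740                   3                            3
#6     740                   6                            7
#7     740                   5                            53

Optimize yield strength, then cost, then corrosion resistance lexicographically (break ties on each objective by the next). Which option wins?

First maximize yield strength: best is 740, kept {#2, #5, #6, #7}.
Then minimize cost: best is 3, kept {#5}.

#5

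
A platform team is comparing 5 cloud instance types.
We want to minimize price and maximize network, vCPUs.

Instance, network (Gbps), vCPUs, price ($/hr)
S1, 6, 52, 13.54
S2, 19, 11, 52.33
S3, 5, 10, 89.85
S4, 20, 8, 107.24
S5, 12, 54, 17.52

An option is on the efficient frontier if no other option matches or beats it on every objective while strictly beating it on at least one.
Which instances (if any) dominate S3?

S1: network 6≥5, vCPUs 52≥10, price 13.54≤89.85 — dominates S3.
S2: network 19≥5, vCPUs 11≥10, price 52.33≤89.85 — dominates S3.
S5: network 12≥5, vCPUs 54≥10, price 17.52≤89.85 — dominates S3.
Others (S4) are each worse than S3 on at least one objective.

S1, S2, S5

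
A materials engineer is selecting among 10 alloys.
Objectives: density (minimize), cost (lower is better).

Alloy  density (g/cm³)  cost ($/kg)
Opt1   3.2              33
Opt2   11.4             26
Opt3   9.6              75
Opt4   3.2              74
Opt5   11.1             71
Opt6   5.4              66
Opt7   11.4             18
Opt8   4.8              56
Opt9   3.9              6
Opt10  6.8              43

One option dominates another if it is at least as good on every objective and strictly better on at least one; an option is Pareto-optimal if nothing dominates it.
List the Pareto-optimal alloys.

Opt1, Opt9

Opt1: not dominated.
Opt2: dominated by Opt7 (density 11.4≤11.4, cost 18≤26).
Opt3: dominated by Opt1 (density 3.2≤9.6, cost 33≤75).
Opt4: dominated by Opt1 (density 3.2≤3.2, cost 33≤74).
Opt5: dominated by Opt1 (density 3.2≤11.1, cost 33≤71).
Opt6: dominated by Opt1 (density 3.2≤5.4, cost 33≤66).
Opt7: dominated by Opt9 (density 3.9≤11.4, cost 6≤18).
Opt8: dominated by Opt1 (density 3.2≤4.8, cost 33≤56).
Opt9: not dominated (best cost).
Opt10: dominated by Opt1 (density 3.2≤6.8, cost 33≤43).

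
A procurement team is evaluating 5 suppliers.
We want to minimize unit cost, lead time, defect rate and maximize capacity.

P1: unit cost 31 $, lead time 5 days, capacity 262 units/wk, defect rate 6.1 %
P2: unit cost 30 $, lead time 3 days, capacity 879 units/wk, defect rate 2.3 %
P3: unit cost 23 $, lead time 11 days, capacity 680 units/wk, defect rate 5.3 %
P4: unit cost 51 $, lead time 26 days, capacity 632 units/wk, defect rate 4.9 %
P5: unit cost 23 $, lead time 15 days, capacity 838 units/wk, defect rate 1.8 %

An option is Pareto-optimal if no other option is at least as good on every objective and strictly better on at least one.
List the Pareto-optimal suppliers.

P2, P3, P5

P1: dominated by P2 (unit cost 30≤31, lead time 3≤5, capacity 879≥262, defect rate 2.3≤6.1).
P2: not dominated (best lead time).
P3: not dominated.
P4: dominated by P2 (unit cost 30≤51, lead time 3≤26, capacity 879≥632, defect rate 2.3≤4.9).
P5: not dominated (best defect rate).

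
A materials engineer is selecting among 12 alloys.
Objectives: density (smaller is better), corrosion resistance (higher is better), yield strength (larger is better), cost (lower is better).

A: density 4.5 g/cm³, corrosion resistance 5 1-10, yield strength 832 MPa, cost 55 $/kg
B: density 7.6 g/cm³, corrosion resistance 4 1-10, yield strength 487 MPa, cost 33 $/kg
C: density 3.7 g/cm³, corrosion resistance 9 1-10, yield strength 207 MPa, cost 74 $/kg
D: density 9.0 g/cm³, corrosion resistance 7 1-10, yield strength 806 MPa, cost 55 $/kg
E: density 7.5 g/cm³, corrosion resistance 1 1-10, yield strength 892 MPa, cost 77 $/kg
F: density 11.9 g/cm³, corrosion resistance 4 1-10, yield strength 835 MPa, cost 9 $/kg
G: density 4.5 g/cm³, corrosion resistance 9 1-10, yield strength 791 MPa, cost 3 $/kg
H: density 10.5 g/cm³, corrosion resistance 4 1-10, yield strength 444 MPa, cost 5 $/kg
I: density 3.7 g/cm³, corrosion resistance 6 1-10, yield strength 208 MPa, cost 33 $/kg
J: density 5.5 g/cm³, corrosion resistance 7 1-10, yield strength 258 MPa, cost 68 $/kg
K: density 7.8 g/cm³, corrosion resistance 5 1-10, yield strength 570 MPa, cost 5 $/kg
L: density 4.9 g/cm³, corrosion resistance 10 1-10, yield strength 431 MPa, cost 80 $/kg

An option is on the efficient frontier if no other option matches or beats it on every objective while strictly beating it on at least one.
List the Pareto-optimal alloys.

A: not dominated.
B: dominated by G (density 4.5≤7.6, corrosion resistance 9≥4, yield strength 791≥487, cost 3≤33).
C: not dominated.
D: not dominated.
E: not dominated (best yield strength).
F: not dominated.
G: not dominated (best cost).
H: dominated by G (density 4.5≤10.5, corrosion resistance 9≥4, yield strength 791≥444, cost 3≤5).
I: not dominated.
J: dominated by G (density 4.5≤5.5, corrosion resistance 9≥7, yield strength 791≥258, cost 3≤68).
K: dominated by G (density 4.5≤7.8, corrosion resistance 9≥5, yield strength 791≥570, cost 3≤5).
L: not dominated (best corrosion resistance).

A, C, D, E, F, G, I, L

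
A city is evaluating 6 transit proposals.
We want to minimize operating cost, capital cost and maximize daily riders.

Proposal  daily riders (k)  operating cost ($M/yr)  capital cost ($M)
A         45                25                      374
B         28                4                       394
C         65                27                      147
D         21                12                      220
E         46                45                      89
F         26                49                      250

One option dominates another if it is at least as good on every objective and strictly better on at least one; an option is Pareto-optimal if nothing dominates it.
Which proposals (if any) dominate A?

B: worse on daily riders (28 vs 45).
C: worse on operating cost (27 vs 25).
D: worse on daily riders (21 vs 45).
E: worse on operating cost (45 vs 25).
F: worse on daily riders (26 vs 45).
No option dominates A.

none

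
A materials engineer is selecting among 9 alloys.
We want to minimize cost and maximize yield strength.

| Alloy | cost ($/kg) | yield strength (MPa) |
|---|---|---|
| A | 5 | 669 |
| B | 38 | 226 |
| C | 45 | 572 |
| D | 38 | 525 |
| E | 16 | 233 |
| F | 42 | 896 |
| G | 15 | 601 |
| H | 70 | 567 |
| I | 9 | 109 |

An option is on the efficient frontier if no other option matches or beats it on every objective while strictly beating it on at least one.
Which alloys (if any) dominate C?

A, F, G

A: cost 5≤45, yield strength 669≥572 — dominates C.
F: cost 42≤45, yield strength 896≥572 — dominates C.
G: cost 15≤45, yield strength 601≥572 — dominates C.
Others (B, D, E, H, I) are each worse than C on at least one objective.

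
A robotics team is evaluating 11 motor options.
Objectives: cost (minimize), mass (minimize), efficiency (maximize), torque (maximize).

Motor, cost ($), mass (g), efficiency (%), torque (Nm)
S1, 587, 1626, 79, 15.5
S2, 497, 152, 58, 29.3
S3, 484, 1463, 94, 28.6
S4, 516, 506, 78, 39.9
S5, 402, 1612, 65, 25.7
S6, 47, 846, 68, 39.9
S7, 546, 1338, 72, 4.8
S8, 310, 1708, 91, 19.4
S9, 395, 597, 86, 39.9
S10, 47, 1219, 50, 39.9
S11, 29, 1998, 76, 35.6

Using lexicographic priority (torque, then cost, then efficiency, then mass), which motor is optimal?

S6

First maximize torque: best is 39.9, kept {S4, S6, S9, S10}.
Then minimize cost: best is 47, kept {S6, S10}.
Then maximize efficiency: best is 68, kept {S6}.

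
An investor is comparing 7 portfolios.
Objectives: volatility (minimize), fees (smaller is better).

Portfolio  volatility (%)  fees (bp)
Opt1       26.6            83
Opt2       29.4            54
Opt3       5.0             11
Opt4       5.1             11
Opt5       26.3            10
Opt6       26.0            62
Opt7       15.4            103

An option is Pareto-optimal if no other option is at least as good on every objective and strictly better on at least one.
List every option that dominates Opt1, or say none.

Opt3: volatility 5.0≤26.6, fees 11≤83 — dominates Opt1.
Opt4: volatility 5.1≤26.6, fees 11≤83 — dominates Opt1.
Opt5: volatility 26.3≤26.6, fees 10≤83 — dominates Opt1.
Opt6: volatility 26.0≤26.6, fees 62≤83 — dominates Opt1.
Others (Opt2, Opt7) are each worse than Opt1 on at least one objective.

Opt3, Opt4, Opt5, Opt6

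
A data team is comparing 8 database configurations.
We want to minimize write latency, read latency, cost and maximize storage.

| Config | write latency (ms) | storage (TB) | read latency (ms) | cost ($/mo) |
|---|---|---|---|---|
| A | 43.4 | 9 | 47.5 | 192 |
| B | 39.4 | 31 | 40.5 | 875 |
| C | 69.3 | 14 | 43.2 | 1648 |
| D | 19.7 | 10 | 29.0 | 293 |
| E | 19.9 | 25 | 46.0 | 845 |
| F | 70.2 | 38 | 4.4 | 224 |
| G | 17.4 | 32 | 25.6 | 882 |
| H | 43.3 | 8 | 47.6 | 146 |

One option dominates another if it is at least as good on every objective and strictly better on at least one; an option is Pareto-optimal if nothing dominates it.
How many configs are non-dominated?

A: not dominated.
B: not dominated.
C: dominated by B (write latency 39.4≤69.3, storage 31≥14, read latency 40.5≤43.2, cost 875≤1648).
D: not dominated.
E: not dominated.
F: not dominated (best storage).
G: not dominated (best write latency).
H: not dominated (best cost).
Pareto-optimal: A, B, D, E, F, G, H → 7.

7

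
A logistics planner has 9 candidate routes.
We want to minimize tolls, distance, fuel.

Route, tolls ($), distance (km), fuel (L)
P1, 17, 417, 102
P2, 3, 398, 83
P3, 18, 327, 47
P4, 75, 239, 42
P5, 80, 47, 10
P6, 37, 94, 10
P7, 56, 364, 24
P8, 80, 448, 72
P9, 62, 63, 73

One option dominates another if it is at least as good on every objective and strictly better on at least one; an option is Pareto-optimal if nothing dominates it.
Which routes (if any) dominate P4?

P6

P6: tolls 37≤75, distance 94≤239, fuel 10≤42 — dominates P4.
Others (P1, P2, P3, P5, P7, P8, P9) are each worse than P4 on at least one objective.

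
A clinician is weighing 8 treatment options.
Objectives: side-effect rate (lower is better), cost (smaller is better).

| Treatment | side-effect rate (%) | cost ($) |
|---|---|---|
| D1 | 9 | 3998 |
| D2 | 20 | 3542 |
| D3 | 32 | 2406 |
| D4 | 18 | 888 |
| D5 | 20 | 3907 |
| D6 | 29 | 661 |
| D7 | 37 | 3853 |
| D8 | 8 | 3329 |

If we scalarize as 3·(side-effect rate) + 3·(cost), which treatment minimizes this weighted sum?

D6

D1: 3·9 + 3·3998 = 12021
D2: 3·20 + 3·3542 = 10686
D3: 3·32 + 3·2406 = 7314
D4: 3·18 + 3·888 = 2718
D5: 3·20 + 3·3907 = 11781
D6: 3·29 + 3·661 = 2070
D7: 3·37 + 3·3853 = 11670
D8: 3·8 + 3·3329 = 10011
Lowest: D6 at 2070.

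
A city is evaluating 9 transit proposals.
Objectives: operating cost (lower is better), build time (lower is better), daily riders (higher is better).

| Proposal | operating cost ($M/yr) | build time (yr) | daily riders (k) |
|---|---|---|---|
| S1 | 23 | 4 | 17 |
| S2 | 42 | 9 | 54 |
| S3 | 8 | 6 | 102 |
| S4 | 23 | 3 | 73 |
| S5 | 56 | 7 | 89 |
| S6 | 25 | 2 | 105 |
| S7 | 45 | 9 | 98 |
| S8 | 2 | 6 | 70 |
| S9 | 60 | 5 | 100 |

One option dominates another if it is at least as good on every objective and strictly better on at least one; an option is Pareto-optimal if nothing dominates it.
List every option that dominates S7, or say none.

S3, S6

S3: operating cost 8≤45, build time 6≤9, daily riders 102≥98 — dominates S7.
S6: operating cost 25≤45, build time 2≤9, daily riders 105≥98 — dominates S7.
Others (S1, S2, S4, S5, S8, S9) are each worse than S7 on at least one objective.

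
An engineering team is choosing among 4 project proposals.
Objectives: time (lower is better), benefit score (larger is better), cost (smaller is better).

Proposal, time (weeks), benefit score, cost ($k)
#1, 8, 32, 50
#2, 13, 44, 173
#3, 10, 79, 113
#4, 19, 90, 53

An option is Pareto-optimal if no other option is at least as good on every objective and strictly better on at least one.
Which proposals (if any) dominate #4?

#1: worse on benefit score (32 vs 90).
#2: worse on benefit score (44 vs 90).
#3: worse on benefit score (79 vs 90).
No option dominates #4.

none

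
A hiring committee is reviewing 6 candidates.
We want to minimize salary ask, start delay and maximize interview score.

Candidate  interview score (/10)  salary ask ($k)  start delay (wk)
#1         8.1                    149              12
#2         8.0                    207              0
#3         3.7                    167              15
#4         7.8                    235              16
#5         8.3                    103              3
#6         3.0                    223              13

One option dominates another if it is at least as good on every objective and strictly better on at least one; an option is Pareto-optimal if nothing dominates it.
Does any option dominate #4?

Yes

#1 vs #4: interview score 8.1≥7.8, salary ask 149≤235, start delay 12≤16 — #1 is at least as good on every objective and strictly better on at least one, so #1 dominates #4.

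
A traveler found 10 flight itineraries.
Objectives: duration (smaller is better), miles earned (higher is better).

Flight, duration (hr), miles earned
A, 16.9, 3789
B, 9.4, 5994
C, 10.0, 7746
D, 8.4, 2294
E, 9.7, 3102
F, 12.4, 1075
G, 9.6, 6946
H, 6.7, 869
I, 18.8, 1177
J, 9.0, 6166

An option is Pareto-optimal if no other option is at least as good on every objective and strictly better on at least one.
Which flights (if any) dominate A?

B: duration 9.4≤16.9, miles earned 5994≥3789 — dominates A.
C: duration 10.0≤16.9, miles earned 7746≥3789 — dominates A.
G: duration 9.6≤16.9, miles earned 6946≥3789 — dominates A.
J: duration 9.0≤16.9, miles earned 6166≥3789 — dominates A.
Others (D, E, F, H, I) are each worse than A on at least one objective.

B, C, G, J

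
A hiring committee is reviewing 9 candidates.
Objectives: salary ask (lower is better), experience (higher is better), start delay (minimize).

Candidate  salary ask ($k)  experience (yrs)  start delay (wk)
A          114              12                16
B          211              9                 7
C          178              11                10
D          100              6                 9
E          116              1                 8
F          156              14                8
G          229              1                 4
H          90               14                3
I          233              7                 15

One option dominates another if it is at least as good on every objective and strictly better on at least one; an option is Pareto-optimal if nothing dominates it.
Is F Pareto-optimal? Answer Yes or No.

H vs F: salary ask 90≤156, experience 14≥14, start delay 3≤8 — H is at least as good on every objective and strictly better on at least one, so H dominates F.

No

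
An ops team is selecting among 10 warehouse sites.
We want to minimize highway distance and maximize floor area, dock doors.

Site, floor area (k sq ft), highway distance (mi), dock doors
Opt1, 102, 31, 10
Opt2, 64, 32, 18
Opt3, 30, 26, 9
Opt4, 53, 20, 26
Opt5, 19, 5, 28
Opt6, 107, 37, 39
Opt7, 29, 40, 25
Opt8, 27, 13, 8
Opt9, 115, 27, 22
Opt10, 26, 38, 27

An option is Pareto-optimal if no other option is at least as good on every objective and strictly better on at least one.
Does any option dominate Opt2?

Opt9 vs Opt2: floor area 115≥64, highway distance 27≤32, dock doors 22≥18 — Opt9 is at least as good on every objective and strictly better on at least one, so Opt9 dominates Opt2.

Yes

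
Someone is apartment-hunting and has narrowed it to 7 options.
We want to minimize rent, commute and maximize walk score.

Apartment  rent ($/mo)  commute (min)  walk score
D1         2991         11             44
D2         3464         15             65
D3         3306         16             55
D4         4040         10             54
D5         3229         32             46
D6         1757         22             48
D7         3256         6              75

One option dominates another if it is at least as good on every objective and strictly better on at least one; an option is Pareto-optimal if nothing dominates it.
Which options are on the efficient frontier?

D1, D6, D7

D1: not dominated.
D2: dominated by D7 (rent 3256≤3464, commute 6≤15, walk score 75≥65).
D3: dominated by D7 (rent 3256≤3306, commute 6≤16, walk score 75≥55).
D4: dominated by D7 (rent 3256≤4040, commute 6≤10, walk score 75≥54).
D5: dominated by D6 (rent 1757≤3229, commute 22≤32, walk score 48≥46).
D6: not dominated (best rent).
D7: not dominated (best commute).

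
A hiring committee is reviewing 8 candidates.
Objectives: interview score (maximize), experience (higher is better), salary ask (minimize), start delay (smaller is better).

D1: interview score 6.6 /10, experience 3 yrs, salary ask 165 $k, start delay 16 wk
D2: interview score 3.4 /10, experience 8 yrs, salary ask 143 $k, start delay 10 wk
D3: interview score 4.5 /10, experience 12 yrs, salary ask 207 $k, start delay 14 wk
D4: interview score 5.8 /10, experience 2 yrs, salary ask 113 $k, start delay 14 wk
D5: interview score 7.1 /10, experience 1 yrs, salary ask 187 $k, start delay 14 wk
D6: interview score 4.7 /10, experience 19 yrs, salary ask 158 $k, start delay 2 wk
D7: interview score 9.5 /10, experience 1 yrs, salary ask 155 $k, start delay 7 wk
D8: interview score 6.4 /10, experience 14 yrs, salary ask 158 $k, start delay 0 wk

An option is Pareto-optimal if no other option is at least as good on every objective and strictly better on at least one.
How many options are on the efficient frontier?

D1: not dominated.
D2: not dominated.
D3: dominated by D6 (interview score 4.7≥4.5, experience 19≥12, salary ask 158≤207, start delay 2≤14).
D4: not dominated (best salary ask).
D5: dominated by D7 (interview score 9.5≥7.1, experience 1≥1, salary ask 155≤187, start delay 7≤14).
D6: not dominated (best experience).
D7: not dominated (best interview score).
D8: not dominated (best start delay).
Pareto-optimal: D1, D2, D4, D6, D7, D8 → 6.

6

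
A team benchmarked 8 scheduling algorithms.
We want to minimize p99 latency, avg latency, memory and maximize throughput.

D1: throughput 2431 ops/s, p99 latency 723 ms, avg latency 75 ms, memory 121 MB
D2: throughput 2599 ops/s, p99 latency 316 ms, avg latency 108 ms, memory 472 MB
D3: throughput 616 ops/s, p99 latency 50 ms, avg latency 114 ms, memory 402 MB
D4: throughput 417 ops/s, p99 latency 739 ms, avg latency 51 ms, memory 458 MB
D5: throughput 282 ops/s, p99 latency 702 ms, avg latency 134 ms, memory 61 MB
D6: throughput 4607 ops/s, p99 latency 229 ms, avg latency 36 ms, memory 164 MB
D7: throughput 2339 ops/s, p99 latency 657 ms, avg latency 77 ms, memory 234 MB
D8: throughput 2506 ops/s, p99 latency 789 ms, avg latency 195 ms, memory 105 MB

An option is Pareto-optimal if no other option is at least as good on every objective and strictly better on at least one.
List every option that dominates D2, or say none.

D6

D6: throughput 4607≥2599, p99 latency 229≤316, avg latency 36≤108, memory 164≤472 — dominates D2.
Others (D1, D3, D4, D5, D7, D8) are each worse than D2 on at least one objective.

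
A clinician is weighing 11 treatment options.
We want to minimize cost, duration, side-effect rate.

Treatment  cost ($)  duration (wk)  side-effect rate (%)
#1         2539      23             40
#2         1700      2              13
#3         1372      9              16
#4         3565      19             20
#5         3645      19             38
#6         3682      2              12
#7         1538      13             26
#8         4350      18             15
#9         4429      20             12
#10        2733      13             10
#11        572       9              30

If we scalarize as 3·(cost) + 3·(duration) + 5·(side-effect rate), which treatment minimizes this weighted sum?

#1: 3·2539 + 3·23 + 5·40 = 7886
#2: 3·1700 + 3·2 + 5·13 = 5171
#3: 3·1372 + 3·9 + 5·16 = 4223
#4: 3·3565 + 3·19 + 5·20 = 10852
#5: 3·3645 + 3·19 + 5·38 = 11182
#6: 3·3682 + 3·2 + 5·12 = 11112
#7: 3·1538 + 3·13 + 5·26 = 4783
#8: 3·4350 + 3·18 + 5·15 = 13179
#9: 3·4429 + 3·20 + 5·12 = 13407
#10: 3·2733 + 3·13 + 5·10 = 8288
#11: 3·572 + 3·9 + 5·30 = 1893
Lowest: #11 at 1893.

#11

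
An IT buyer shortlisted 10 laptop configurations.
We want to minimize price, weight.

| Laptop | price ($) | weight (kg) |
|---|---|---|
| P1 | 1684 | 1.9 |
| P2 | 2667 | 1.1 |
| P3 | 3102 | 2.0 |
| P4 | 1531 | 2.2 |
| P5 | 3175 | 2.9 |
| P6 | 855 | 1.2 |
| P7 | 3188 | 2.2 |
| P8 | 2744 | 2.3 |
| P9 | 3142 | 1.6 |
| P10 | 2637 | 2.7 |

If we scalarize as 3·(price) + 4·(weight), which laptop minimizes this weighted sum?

P1: 3·1684 + 4·1.9 = 5059.6
P2: 3·2667 + 4·1.1 = 8005.4
P3: 3·3102 + 4·2.0 = 9314.0
P4: 3·1531 + 4·2.2 = 4601.8
P5: 3·3175 + 4·2.9 = 9536.6
P6: 3·855 + 4·1.2 = 2569.8
P7: 3·3188 + 4·2.2 = 9572.8
P8: 3·2744 + 4·2.3 = 8241.2
P9: 3·3142 + 4·1.6 = 9432.4
P10: 3·2637 + 4·2.7 = 7921.8
Lowest: P6 at 2569.8.

P6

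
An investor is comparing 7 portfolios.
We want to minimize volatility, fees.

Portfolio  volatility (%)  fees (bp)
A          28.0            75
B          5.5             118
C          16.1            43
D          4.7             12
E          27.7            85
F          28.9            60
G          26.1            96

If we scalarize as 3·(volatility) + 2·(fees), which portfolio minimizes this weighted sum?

A: 3·28.0 + 2·75 = 234.0
B: 3·5.5 + 2·118 = 252.5
C: 3·16.1 + 2·43 = 134.3
D: 3·4.7 + 2·12 = 38.1
E: 3·27.7 + 2·85 = 253.1
F: 3·28.9 + 2·60 = 206.7
G: 3·26.1 + 2·96 = 270.3
Lowest: D at 38.1.

D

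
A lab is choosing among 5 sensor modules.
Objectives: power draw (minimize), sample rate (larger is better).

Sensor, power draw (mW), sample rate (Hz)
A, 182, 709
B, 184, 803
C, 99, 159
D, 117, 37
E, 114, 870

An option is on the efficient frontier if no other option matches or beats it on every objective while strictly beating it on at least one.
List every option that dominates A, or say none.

E

E: power draw 114≤182, sample rate 870≥709 — dominates A.
Others (B, C, D) are each worse than A on at least one objective.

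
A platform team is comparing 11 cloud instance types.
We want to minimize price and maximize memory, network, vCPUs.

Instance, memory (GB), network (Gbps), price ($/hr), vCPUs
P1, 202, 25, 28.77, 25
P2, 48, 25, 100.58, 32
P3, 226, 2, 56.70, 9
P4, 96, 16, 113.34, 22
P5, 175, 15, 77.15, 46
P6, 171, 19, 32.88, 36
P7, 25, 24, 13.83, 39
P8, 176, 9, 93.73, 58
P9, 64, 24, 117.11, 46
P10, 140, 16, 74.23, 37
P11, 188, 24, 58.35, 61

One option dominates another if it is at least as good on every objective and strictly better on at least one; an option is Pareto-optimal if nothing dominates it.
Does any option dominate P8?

Yes

P11 vs P8: memory 188≥176, network 24≥9, price 58.35≤93.73, vCPUs 61≥58 — P11 is at least as good on every objective and strictly better on at least one, so P11 dominates P8.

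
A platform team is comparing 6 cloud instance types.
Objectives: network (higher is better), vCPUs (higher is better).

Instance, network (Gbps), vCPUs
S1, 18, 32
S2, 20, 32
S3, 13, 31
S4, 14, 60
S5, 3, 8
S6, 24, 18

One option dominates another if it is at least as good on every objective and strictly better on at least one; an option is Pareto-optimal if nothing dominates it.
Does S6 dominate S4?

No

S6 vs S4: S6 is worse on vCPUs (18 vs 60), so it does not dominate S4.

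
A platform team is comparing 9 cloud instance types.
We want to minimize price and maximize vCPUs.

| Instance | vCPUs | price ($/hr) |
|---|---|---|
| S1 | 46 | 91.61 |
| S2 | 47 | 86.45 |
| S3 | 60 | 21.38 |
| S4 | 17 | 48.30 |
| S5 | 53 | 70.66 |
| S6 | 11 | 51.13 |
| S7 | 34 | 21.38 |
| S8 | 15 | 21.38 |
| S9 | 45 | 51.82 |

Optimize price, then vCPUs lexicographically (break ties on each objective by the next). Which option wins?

First minimize price: best is 21.38, kept {S3, S7, S8}.
Then maximize vCPUs: best is 60, kept {S3}.

S3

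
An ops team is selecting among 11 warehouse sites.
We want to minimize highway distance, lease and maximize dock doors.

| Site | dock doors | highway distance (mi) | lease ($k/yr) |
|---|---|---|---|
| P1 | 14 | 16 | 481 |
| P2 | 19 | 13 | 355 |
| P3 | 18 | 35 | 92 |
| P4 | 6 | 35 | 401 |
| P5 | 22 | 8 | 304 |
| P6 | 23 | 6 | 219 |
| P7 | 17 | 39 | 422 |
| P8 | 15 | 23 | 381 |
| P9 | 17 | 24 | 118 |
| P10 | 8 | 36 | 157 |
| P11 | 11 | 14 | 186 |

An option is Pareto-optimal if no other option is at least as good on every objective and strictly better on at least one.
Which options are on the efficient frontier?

P1: dominated by P2 (dock doors 19≥14, highway distance 13≤16, lease 355≤481).
P2: dominated by P5 (dock doors 22≥19, highway distance 8≤13, lease 304≤355).
P3: not dominated (best lease).
P4: dominated by P2 (dock doors 19≥6, highway distance 13≤35, lease 355≤401).
P5: dominated by P6 (dock doors 23≥22, highway distance 6≤8, lease 219≤304).
P6: not dominated (best dock doors).
P7: dominated by P2 (dock doors 19≥17, highway distance 13≤39, lease 355≤422).
P8: dominated by P2 (dock doors 19≥15, highway distance 13≤23, lease 355≤381).
P9: not dominated.
P10: dominated by P3 (dock doors 18≥8, highway distance 35≤36, lease 92≤157).
P11: not dominated.

P3, P6, P9, P11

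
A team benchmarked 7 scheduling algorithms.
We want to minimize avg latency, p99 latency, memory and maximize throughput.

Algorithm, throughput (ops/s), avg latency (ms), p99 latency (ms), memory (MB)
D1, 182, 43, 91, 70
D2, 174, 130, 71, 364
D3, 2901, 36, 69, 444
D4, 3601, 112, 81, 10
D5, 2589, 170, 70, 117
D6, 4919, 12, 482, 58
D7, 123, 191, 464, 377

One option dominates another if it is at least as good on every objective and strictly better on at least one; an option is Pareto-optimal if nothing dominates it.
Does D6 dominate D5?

D6 vs D5: D6 is worse on p99 latency (482 vs 70), so it does not dominate D5.

No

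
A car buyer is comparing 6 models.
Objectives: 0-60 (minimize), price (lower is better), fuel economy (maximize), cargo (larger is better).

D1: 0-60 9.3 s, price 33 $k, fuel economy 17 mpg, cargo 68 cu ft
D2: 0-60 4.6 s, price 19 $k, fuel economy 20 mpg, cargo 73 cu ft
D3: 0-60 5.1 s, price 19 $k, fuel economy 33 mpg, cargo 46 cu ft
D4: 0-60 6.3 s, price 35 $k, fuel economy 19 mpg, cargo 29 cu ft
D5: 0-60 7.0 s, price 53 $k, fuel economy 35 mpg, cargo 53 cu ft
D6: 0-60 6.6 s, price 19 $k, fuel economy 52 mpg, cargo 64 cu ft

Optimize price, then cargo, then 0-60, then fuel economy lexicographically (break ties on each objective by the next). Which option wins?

D2

First minimize price: best is 19, kept {D2, D3, D6}.
Then maximize cargo: best is 73, kept {D2}.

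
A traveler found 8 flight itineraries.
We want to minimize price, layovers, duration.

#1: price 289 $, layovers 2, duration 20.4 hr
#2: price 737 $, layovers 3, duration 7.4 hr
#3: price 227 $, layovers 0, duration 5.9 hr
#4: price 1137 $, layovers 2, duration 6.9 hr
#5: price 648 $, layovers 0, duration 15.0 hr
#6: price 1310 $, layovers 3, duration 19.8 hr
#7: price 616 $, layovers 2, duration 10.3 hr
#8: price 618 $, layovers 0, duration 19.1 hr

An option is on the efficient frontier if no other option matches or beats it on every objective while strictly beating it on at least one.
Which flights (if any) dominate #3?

#1: worse on price (289 vs 227).
#2: worse on price (737 vs 227).
#4: worse on price (1137 vs 227).
#5: worse on price (648 vs 227).
#6: worse on price (1310 vs 227).
#7: worse on price (616 vs 227).
#8: worse on price (618 vs 227).
No option dominates #3.

none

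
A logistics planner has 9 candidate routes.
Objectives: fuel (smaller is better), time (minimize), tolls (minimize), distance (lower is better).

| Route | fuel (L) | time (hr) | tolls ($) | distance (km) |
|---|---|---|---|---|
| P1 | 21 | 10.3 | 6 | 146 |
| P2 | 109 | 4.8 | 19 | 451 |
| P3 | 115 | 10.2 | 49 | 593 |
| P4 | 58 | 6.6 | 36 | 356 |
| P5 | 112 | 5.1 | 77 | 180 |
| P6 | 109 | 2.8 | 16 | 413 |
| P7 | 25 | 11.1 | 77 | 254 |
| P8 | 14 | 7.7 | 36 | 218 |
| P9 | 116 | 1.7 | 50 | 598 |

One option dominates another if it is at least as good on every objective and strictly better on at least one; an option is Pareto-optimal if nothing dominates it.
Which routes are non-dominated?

P1: not dominated (best tolls).
P2: dominated by P6 (fuel 109≤109, time 2.8≤4.8, tolls 16≤19, distance 413≤451).
P3: dominated by P2 (fuel 109≤115, time 4.8≤10.2, tolls 19≤49, distance 451≤593).
P4: not dominated.
P5: not dominated.
P6: not dominated.
P7: dominated by P1 (fuel 21≤25, time 10.3≤11.1, tolls 6≤77, distance 146≤254).
P8: not dominated (best fuel).
P9: not dominated (best time).

P1, P4, P5, P6, P8, P9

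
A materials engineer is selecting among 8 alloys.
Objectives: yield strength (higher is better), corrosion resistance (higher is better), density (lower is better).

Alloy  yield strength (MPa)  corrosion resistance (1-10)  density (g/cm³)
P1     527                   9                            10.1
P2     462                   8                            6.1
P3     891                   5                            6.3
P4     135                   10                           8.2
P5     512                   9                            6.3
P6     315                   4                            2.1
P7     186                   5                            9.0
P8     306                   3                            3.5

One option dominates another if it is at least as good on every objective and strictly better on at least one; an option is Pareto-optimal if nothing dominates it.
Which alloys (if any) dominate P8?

P6

P6: yield strength 315≥306, corrosion resistance 4≥3, density 2.1≤3.5 — dominates P8.
Others (P1, P2, P3, P4, P5, P7) are each worse than P8 on at least one objective.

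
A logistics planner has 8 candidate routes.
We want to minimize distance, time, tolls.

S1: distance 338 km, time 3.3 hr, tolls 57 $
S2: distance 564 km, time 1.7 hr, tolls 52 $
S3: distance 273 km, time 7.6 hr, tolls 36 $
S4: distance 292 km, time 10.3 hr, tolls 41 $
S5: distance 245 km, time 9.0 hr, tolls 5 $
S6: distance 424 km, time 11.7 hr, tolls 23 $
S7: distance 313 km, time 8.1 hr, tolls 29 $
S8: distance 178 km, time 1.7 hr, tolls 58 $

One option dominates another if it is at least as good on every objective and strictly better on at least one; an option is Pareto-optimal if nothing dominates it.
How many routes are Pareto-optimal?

S1: not dominated.
S2: not dominated.
S3: not dominated.
S4: dominated by S3 (distance 273≤292, time 7.6≤10.3, tolls 36≤41).
S5: not dominated (best tolls).
S6: dominated by S5 (distance 245≤424, time 9.0≤11.7, tolls 5≤23).
S7: not dominated.
S8: not dominated (best distance).
Pareto-optimal: S1, S2, S3, S5, S7, S8 → 6.

6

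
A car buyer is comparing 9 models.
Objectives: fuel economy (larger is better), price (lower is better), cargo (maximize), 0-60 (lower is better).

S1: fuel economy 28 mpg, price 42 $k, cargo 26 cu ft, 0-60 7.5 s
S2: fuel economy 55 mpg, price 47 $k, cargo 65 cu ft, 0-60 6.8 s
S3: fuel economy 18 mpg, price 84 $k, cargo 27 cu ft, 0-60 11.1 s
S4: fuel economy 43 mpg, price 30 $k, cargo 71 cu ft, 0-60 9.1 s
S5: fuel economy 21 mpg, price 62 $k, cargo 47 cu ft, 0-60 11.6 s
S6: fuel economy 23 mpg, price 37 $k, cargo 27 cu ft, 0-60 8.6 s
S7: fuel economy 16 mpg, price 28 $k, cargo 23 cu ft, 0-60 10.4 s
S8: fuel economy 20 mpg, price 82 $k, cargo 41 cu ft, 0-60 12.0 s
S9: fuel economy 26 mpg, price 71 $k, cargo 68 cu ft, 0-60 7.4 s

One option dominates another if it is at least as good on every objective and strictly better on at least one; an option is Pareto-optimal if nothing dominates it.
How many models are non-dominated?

6

S1: not dominated.
S2: not dominated (best fuel economy).
S3: dominated by S2 (fuel economy 55≥18, price 47≤84, cargo 65≥27, 0-60 6.8≤11.1).
S4: not dominated (best cargo).
S5: dominated by S2 (fuel economy 55≥21, price 47≤62, cargo 65≥47, 0-60 6.8≤11.6).
S6: not dominated.
S7: not dominated (best price).
S8: dominated by S2 (fuel economy 55≥20, price 47≤82, cargo 65≥41, 0-60 6.8≤12.0).
S9: not dominated.
Pareto-optimal: S1, S2, S4, S6, S7, S9 → 6.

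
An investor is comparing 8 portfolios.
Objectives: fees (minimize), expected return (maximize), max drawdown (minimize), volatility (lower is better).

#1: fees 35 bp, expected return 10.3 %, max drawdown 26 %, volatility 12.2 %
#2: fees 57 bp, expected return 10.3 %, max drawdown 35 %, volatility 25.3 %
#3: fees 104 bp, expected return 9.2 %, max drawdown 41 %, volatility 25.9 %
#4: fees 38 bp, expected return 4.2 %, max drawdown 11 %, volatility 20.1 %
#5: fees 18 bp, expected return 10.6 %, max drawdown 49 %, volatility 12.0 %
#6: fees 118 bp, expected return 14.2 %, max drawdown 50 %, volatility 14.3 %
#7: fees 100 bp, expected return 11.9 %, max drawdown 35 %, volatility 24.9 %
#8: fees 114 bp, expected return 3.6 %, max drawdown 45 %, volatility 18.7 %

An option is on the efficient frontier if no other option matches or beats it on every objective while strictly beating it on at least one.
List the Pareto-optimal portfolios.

#1, #4, #5, #6, #7

#1: not dominated.
#2: dominated by #1 (fees 35≤57, expected return 10.3≥10.3, max drawdown 26≤35, volatility 12.2≤25.3).
#3: dominated by #1 (fees 35≤104, expected return 10.3≥9.2, max drawdown 26≤41, volatility 12.2≤25.9).
#4: not dominated (best max drawdown).
#5: not dominated (best fees).
#6: not dominated (best expected return).
#7: not dominated.
#8: dominated by #1 (fees 35≤114, expected return 10.3≥3.6, max drawdown 26≤45, volatility 12.2≤18.7).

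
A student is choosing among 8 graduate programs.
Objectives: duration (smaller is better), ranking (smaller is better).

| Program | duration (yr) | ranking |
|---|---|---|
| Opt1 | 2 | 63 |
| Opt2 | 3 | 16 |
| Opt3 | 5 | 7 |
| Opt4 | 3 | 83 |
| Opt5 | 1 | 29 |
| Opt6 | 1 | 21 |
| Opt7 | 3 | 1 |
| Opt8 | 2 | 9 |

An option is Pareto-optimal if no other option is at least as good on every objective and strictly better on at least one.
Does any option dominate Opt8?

No

Opt1: worse on ranking (63 vs 9).
Opt2: worse on duration (3 vs 2).
Opt3: worse on duration (5 vs 2).
Opt4: worse on duration (3 vs 2).
Opt5: worse on ranking (29 vs 9).
Opt6: worse on ranking (21 vs 9).
Opt7: worse on duration (3 vs 2).
No option is at least as good as Opt8 on every objective and strictly better on one.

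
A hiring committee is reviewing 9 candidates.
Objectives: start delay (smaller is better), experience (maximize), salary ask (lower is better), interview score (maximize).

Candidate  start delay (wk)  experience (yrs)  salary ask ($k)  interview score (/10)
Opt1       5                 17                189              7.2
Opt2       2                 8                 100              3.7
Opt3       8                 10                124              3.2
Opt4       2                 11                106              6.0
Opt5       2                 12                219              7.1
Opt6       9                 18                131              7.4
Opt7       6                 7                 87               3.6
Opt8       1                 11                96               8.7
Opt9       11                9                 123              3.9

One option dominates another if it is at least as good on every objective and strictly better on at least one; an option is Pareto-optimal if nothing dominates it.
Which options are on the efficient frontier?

Opt1: not dominated.
Opt2: dominated by Opt8 (start delay 1≤2, experience 11≥8, salary ask 96≤100, interview score 8.7≥3.7).
Opt3: dominated by Opt4 (start delay 2≤8, experience 11≥10, salary ask 106≤124, interview score 6.0≥3.2).
Opt4: dominated by Opt8 (start delay 1≤2, experience 11≥11, salary ask 96≤106, interview score 8.7≥6.0).
Opt5: not dominated.
Opt6: not dominated (best experience).
Opt7: not dominated (best salary ask).
Opt8: not dominated (best start delay).
Opt9: dominated by Opt4 (start delay 2≤11, experience 11≥9, salary ask 106≤123, interview score 6.0≥3.9).

Opt1, Opt5, Opt6, Opt7, Opt8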